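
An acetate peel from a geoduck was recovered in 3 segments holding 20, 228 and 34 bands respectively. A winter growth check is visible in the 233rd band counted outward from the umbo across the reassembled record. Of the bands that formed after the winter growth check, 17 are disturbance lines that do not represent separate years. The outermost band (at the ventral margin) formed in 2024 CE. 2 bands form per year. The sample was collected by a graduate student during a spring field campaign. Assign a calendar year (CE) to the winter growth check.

Total bands = 20 + 228 + 34 = 282.
The winter growth check sits at band 233 from the umbo, so 282 − 233 = 49 bands formed after it.
Removing the 17 false bands leaves 49 − 17 = 32 true bands beyond the winter growth check.
Dividing by 2 bands per year: 32 / 2 = 16 years.
2024 − 16 = 2008 CE.

2008 CE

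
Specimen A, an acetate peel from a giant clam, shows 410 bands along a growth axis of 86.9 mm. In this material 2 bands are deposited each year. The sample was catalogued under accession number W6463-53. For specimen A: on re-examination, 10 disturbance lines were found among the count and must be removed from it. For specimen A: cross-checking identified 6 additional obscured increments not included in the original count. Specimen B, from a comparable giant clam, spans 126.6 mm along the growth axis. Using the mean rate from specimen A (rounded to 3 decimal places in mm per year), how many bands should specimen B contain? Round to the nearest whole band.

Specimen A: after corrections the count is 410 − 10 + 6 = 406 bands.
Specimen A: dividing by 2 bands per year: 406 / 2 = 203 years.
A: Extension rate ≈ 86.9 / 203 = 0.428 mm/year.
Specimen B: 126.6 mm / 0.428 mm per year = 295.79 years; at 2 bands per year that is 295.79 × 2 ≈ 592 bands.

592 bands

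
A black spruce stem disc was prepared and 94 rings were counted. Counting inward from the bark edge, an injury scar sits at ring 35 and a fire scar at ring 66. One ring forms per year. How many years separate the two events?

31 yr

Separation: 66 − 35 = 31 rings.
One ring per year makes the interval 31 years.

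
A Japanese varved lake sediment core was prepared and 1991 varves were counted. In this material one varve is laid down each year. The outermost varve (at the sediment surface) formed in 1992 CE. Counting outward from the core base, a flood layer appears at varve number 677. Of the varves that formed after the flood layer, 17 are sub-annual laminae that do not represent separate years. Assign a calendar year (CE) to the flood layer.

The flood layer sits at varve 677 from the core base, so 1991 − 677 = 1314 varves formed after it.
Excluding 17 false varves: 1314 − 17 = 1297.
Counting back 1297 years from 1992 CE places the flood layer in 1992 − 1297 = 695 CE.

695 CE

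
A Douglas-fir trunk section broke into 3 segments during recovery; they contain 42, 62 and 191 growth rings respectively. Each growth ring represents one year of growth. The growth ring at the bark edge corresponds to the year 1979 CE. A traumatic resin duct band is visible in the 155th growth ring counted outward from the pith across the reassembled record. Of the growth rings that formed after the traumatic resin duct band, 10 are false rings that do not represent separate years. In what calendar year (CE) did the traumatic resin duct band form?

1849 CE

Total growth rings = 42 + 62 + 191 = 295.
The traumatic resin duct band sits at growth ring 155 from the pith, so 295 − 155 = 140 growth rings formed after it.
Excluding 10 false growth rings: 140 − 10 = 130.
The growth ring at the bark edge is 1979 CE, so the traumatic resin duct band dates to 1979 − 130 = 1849 CE.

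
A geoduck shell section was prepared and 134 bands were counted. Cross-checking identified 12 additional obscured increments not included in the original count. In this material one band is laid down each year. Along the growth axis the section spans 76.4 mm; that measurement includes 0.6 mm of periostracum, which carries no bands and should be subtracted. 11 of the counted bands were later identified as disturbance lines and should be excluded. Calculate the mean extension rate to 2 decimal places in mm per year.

0.56 mm per year

True band count = 134 − 11 + 12 = 135.
The growth record spans 76.4 − 0.6 = 75.8 mm.
Mean rate = 75.8 mm / 135 years ≈ 0.56 mm per year.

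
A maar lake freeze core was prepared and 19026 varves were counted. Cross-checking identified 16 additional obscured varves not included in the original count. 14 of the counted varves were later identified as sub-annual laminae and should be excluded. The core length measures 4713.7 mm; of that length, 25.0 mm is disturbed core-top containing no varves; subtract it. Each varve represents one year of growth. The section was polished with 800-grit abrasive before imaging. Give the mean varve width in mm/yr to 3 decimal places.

True varve count = 19026 − 14 + 16 = 19028.
The growth record spans 4713.7 − 25.0 = 4688.7 mm.
Extension rate ≈ 4688.7 / 19028 = 0.246 mm/yr.

0.246 mm/yr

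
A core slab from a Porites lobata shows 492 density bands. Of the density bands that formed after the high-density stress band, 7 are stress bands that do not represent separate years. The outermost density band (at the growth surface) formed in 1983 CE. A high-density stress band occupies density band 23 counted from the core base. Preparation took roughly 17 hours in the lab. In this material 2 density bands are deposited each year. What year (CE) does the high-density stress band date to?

The high-density stress band sits at density band 23 from the core base, so 492 − 23 = 469 density bands formed after it.
Excluding 7 false density bands: 469 − 7 = 462.
With 2 density bands per year, 462 / 2 = 231 years.
1983 − 231 = 1752 CE.

1752 CE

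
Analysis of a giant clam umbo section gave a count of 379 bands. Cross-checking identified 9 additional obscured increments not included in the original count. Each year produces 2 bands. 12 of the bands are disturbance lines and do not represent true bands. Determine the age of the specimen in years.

188 years

Correcting the raw count gives 379 − 12 + 9 = 376 true bands.
Dividing by 2 bands per year: 376 / 2 = 188 years.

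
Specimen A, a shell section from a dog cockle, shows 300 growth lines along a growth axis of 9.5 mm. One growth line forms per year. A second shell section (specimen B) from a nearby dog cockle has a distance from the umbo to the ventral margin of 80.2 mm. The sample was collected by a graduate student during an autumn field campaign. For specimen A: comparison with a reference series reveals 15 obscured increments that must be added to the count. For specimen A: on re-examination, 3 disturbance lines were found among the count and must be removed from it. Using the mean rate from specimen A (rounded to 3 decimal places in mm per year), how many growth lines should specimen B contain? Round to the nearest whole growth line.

2673 growth lines

Specimen A: true growth line count = 300 − 3 + 15 = 312.
A: Extension rate ≈ 9.5 / 312 = 0.030 mm/yr.
B spans 80.2 / 0.030 = 2673.33 years ≈ 2673 growth lines.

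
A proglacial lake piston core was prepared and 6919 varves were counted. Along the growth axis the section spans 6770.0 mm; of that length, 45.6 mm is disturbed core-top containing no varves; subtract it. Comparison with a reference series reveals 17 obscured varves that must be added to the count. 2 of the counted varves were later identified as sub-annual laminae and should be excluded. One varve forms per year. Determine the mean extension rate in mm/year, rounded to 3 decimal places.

After corrections the count is 6919 − 2 + 17 = 6934 varves.
Net length = 6770.0 − 45.6 = 6724.4 mm.
Mean rate = 6724.4 mm / 6934 years ≈ 0.970 mm/year.

0.970 mm/year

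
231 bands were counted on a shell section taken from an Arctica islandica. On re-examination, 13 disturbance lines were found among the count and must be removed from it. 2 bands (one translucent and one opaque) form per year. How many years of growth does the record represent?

109 years

Correcting the raw count gives 231 − 13 = 218 true bands.
Dividing by 2 bands per year: 218 / 2 = 109 years.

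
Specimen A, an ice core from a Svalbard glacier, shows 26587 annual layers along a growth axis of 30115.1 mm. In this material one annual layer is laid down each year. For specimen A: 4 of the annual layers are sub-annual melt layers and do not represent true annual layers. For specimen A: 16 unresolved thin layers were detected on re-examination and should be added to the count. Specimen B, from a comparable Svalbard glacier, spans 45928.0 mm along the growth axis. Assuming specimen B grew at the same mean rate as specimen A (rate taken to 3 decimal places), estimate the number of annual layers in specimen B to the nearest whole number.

40572 annual layers

Specimen A: after corrections the count is 26587 − 4 + 16 = 26599 annual layers.
A: Extension rate ≈ 30115.1 / 26599 = 1.132 mm/yr.
B spans 45928.0 / 1.132 = 40572.44 years ≈ 40572 annual layers.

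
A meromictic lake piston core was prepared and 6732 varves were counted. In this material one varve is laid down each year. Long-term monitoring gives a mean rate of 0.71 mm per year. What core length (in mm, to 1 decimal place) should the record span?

4779.7 mm

The record spans 6732 years at 0.71 mm per year.
Predicted length = 0.71 mm/year × 6732 years = 4779.7 mm.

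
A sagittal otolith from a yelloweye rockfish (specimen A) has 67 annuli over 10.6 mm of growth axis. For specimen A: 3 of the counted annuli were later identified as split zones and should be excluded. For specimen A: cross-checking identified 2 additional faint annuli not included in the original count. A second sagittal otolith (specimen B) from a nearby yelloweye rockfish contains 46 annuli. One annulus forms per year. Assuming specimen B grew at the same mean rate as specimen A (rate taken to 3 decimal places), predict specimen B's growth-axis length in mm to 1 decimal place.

Specimen A: true annulus count = 67 − 3 + 2 = 66.
A: 10.6 mm over 66 years gives 10.6 / 66 ≈ 0.161 mm/yr.
B's length ≈ 0.161 × 46 = 7.4 mm.

7.4 mm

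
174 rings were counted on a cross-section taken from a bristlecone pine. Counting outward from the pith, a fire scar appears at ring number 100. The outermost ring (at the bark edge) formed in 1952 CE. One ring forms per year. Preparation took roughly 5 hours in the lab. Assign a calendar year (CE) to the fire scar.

The fire scar sits at ring 100 from the pith, so 174 − 100 = 74 rings formed after it.
1952 − 74 = 1878 CE.

1878 CE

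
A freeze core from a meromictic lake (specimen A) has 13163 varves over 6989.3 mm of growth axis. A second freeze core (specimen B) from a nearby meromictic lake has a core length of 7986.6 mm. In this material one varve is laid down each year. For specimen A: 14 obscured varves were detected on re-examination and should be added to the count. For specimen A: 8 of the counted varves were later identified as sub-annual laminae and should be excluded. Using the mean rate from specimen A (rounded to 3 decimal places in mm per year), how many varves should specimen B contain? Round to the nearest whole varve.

15041 varves

Specimen A: after corrections the count is 13163 − 8 + 14 = 13169 varves.
A: 6989.3 mm over 13169 years gives 6989.3 / 13169 ≈ 0.531 mm/yr.
B spans 7986.6 / 0.531 = 15040.68 years ≈ 15041 varves.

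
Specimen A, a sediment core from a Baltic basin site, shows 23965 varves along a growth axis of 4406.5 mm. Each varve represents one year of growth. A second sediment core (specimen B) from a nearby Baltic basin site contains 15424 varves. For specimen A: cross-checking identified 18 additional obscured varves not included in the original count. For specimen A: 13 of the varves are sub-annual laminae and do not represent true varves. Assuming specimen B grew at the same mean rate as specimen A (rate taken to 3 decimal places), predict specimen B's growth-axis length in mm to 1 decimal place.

2838.0 mm

Specimen A: adjusted count: 23965 − 13 + 18 = 23970 varves.
A: Mean rate = 4406.5 mm / 23970 years ≈ 0.184 mm/year.
For B, 0.184 mm/year × 15424 years = 2838.0 mm.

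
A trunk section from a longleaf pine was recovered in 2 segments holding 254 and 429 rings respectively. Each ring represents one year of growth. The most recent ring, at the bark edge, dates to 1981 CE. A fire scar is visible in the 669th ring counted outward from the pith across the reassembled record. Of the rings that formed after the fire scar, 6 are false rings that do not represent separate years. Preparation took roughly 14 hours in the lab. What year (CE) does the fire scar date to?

1973 CE

Total rings = 254 + 429 = 683.
683 − 669 = 14 rings lie beyond the fire scar toward the bark edge.
Removing the 6 false rings leaves 14 − 6 = 8 true rings beyond the fire scar.
1981 − 8 = 1973 CE.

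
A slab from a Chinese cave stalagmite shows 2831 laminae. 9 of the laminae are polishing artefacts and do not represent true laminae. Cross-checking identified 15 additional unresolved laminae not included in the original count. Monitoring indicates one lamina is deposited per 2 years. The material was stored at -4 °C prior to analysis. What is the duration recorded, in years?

5674 years

After corrections the count is 2831 − 9 + 15 = 2837 laminae.
2837 laminae at 2 years each span 2837 × 2 = 5674 years.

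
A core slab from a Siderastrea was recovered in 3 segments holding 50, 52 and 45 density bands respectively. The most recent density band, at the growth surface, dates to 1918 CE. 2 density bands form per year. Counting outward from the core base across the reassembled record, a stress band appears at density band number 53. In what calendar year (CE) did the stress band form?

1871 CE

Total density bands = 50 + 52 + 45 = 147.
147 − 53 = 94 density bands lie beyond the stress band toward the growth surface.
94 density bands at 2 per year is 94 / 2 = 47 years.
1918 − 47 = 1871 CE.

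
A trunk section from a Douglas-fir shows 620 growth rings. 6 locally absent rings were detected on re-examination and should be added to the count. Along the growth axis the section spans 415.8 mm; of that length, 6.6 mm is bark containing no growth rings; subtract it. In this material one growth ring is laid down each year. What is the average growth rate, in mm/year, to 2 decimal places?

0.65 mm/year

Adjusted count: 620 + 6 = 626 growth rings.
Removing the 6.6 mm offcut leaves 415.8 − 6.6 = 409.2 mm.
409.2 mm over 626 years gives 409.2 / 626 ≈ 0.65 mm/year.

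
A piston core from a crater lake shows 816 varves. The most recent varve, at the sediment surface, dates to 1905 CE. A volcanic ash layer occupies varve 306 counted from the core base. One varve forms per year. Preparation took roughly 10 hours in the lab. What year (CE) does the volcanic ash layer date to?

1395 CE

816 − 306 = 510 varves lie beyond the volcanic ash layer toward the sediment surface.
Counting back 510 years from 1905 CE places the volcanic ash layer in 1905 − 510 = 1395 CE.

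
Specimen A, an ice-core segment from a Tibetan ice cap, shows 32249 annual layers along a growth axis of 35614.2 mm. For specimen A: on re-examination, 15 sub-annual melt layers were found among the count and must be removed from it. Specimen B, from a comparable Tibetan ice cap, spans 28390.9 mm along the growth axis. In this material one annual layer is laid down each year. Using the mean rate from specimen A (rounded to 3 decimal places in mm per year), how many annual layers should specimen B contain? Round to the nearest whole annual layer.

25693 annual layers

Specimen A: correcting the raw count gives 32249 − 15 = 32234 true annual layers.
A: 35614.2 mm over 32234 years gives 35614.2 / 32234 ≈ 1.105 mm per year.
Specimen B: 28390.9 mm / 1.105 mm per year = 25693.12 years ≈ 25693 annual layers.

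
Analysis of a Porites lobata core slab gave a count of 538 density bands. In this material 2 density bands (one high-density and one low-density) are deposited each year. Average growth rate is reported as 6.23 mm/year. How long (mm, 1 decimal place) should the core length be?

538 density bands at 2 per year is 538 / 2 = 269 years.
Length ≈ 6.23 × 269 = 1675.9 mm.

1675.9 mm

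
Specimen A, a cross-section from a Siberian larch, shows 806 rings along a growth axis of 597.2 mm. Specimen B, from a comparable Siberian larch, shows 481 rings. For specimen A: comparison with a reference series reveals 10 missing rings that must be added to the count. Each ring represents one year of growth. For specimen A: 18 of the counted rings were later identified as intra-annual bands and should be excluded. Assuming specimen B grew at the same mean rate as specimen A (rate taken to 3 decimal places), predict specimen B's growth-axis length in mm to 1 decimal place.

Specimen A: after corrections the count is 806 − 18 + 10 = 798 rings.
A: 597.2 mm over 798 years gives 597.2 / 798 ≈ 0.748 mm/yr.
B's length ≈ 0.748 × 481 = 359.8 mm.

359.8 mm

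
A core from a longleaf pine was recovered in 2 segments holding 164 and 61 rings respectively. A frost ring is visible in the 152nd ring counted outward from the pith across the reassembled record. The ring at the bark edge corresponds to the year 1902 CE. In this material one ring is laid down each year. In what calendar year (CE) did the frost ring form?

1829 CE

Total rings = 164 + 61 = 225.
225 − 152 = 73 rings lie beyond the frost ring toward the bark edge.
The ring at the bark edge is 1902 CE, so the frost ring dates to 1902 − 73 = 1829 CE.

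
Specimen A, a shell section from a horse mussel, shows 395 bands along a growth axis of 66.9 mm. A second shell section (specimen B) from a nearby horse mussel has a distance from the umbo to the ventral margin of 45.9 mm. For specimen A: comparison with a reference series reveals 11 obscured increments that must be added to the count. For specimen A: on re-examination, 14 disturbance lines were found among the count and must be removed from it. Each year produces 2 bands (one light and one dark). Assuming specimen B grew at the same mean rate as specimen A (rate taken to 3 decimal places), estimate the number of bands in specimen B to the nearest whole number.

269 bands

Specimen A: after corrections the count is 395 − 14 + 11 = 392 bands.
Specimen A: dividing by 2 bands per year: 392 / 2 = 196 years.
A: Mean rate = 66.9 mm / 196 years ≈ 0.341 mm/year.
Specimen B: 45.9 mm / 0.341 mm per year = 134.60 years; at 2 bands per year that is 134.60 × 2 ≈ 269 bands.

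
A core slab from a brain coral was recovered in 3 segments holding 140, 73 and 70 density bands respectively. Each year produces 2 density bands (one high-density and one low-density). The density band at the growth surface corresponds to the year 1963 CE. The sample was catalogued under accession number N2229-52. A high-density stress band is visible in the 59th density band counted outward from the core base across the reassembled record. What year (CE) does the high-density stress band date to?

Total density bands = 140 + 73 + 70 = 283.
The high-density stress band sits at density band 59 from the core base, so 283 − 59 = 224 density bands formed after it.
With 2 density bands per year, 224 / 2 = 112 years.
The density band at the growth surface is 1963 CE, so the high-density stress band dates to 1963 − 112 = 1851 CE.

1851 CE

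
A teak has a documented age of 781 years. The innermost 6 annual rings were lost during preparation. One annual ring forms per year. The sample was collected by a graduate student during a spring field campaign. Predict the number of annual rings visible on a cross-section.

775 annual rings

One annual ring per year gives 781 annual rings over 781 years.
781 − 6 missed = 775 annual rings expected in the prepared section.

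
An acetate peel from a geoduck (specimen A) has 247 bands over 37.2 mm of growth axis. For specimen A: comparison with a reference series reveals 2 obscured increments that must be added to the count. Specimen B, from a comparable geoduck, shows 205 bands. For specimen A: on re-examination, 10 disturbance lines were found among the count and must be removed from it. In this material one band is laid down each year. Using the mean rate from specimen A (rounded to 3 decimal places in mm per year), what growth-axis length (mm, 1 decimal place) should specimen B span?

Specimen A: adjusted count: 247 − 10 + 2 = 239 bands.
A: Mean rate = 37.2 mm / 239 years ≈ 0.156 mm/yr.
B's length ≈ 0.156 × 205 = 32.0 mm.

32.0 mm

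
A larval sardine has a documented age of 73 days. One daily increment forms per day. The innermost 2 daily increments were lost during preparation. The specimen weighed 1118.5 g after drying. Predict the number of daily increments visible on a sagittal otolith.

71 daily increments

One daily increment per day gives 73 daily increments over 73 days.
Less the 2 uncaptured daily increments: 73 − 2 = 71.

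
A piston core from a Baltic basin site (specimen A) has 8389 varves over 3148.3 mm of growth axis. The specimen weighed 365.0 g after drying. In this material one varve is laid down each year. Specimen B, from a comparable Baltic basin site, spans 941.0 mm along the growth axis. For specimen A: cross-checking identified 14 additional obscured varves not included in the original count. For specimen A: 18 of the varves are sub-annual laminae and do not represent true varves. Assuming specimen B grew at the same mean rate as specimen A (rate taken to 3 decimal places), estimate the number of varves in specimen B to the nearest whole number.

2509 varves

Specimen A: correcting the raw count gives 8389 − 18 + 14 = 8385 true varves.
A: 3148.3 mm over 8385 years gives 3148.3 / 8385 ≈ 0.375 mm per year.
Specimen B: 941.0 mm / 0.375 mm per year = 2509.33 years ≈ 2509 varves.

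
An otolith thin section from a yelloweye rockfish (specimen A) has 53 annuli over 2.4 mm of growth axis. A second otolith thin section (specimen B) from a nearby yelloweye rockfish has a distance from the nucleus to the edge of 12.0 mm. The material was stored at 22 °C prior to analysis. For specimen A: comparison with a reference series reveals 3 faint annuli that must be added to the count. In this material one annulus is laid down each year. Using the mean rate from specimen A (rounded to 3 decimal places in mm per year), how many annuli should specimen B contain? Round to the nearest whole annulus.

279 annuli

Specimen A: after corrections the count is 53 + 3 = 56 annuli.
A: Mean rate = 2.4 mm / 56 years ≈ 0.043 mm/yr.
For B, 12.0 / 0.043 = 279.07 years ≈ 279 annuli.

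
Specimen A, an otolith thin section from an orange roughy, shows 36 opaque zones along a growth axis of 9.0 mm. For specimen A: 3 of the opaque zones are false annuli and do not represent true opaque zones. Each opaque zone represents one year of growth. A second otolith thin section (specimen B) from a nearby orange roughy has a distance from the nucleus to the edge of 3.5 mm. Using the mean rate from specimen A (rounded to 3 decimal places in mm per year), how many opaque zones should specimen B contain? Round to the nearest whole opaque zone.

13 opaque zones

Specimen A: true opaque zone count = 36 − 3 = 33.
A: 9.0 mm over 33 years gives 9.0 / 33 ≈ 0.273 mm/year.
For B, 3.5 / 0.273 = 12.82 years ≈ 13 opaque zones.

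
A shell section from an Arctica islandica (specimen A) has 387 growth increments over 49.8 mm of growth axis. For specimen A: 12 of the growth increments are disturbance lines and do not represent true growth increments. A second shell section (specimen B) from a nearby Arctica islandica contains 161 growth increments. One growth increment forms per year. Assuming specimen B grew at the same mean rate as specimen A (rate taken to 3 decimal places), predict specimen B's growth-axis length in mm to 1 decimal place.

Specimen A: adjusted count: 387 − 12 = 375 growth increments.
A: Mean rate = 49.8 mm / 375 years ≈ 0.133 mm/yr.
Length of B = 0.133 × 161 = 21.4 mm.

21.4 mm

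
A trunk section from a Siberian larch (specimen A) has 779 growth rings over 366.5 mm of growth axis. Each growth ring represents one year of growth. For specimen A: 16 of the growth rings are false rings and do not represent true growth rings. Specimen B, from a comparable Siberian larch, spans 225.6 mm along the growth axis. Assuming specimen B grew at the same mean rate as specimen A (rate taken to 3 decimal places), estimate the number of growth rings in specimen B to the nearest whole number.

470 growth rings

Specimen A: true growth ring count = 779 − 16 = 763.
A: Mean rate = 366.5 mm / 763 years ≈ 0.480 mm/yr.
Specimen B: 225.6 mm / 0.480 mm per year = 470.00 years ≈ 470 growth rings.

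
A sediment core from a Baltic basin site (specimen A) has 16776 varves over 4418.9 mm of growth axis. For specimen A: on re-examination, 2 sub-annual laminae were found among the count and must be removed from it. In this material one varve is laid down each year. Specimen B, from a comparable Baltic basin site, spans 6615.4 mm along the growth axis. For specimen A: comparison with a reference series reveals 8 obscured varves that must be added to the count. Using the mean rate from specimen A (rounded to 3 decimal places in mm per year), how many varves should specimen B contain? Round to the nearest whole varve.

Specimen A: true varve count = 16776 − 2 + 8 = 16782.
A: Extension rate ≈ 4418.9 / 16782 = 0.263 mm per year.
Specimen B: 6615.4 mm / 0.263 mm per year = 25153.61 years ≈ 25154 varves.

25154 varves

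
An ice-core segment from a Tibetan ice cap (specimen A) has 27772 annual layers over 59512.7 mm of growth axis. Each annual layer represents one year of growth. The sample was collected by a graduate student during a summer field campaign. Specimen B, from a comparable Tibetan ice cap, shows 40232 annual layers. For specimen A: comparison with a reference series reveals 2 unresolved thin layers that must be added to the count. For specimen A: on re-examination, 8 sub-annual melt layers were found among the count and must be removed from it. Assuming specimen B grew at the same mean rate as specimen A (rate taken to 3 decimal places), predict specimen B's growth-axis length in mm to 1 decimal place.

Specimen A: after corrections the count is 27772 − 8 + 2 = 27766 annual layers.
A: Mean rate = 59512.7 mm / 27766 years ≈ 2.143 mm/yr.
For B, 2.143 mm/year × 40232 years = 86217.2 mm.

86217.2 mm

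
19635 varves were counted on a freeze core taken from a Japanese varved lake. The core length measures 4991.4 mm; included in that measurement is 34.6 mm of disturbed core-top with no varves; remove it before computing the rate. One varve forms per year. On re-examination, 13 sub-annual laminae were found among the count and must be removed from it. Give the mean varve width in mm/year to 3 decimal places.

Correcting the raw count gives 19635 − 13 = 19622 true varves.
The growth record spans 4991.4 − 34.6 = 4956.8 mm.
4956.8 mm over 19622 years gives 4956.8 / 19622 ≈ 0.253 mm/year.

0.253 mm/year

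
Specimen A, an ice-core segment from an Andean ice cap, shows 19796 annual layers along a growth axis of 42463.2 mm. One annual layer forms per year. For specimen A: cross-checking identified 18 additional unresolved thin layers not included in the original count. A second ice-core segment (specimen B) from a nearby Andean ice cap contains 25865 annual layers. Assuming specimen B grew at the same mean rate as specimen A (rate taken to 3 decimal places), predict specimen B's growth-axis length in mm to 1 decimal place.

Specimen A: true annual layer count = 19796 + 18 = 19814.
A: 42463.2 mm over 19814 years gives 42463.2 / 19814 ≈ 2.143 mm/year.
Length of B = 2.143 × 25865 = 55428.7 mm.

55428.7 mm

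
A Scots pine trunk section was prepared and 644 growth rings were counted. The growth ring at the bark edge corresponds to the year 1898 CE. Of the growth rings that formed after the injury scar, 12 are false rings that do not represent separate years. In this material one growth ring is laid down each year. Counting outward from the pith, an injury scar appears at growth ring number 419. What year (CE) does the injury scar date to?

1685 CE

The injury scar sits at growth ring 419 from the pith, so 644 − 419 = 225 growth rings formed after it.
Excluding 12 false growth rings: 225 − 12 = 213.
1898 − 213 = 1685 CE.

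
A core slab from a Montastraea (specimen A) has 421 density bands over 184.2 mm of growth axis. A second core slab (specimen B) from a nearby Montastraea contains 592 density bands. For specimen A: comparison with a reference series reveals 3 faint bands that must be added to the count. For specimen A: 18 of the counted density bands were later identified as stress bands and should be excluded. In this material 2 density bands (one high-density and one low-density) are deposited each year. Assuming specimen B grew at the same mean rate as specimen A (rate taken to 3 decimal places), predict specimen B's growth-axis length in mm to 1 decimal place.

268.5 mm

Specimen A: correcting the raw count gives 421 − 18 + 3 = 406 true density bands.
Specimen A: dividing by 2 density bands per year: 406 / 2 = 203 years.
A: 184.2 mm over 203 years gives 184.2 / 203 ≈ 0.907 mm/year.
Specimen B: 592 density bands at 2 per year is 592 / 2 = 296 years. Length of B = 0.907 × 296 = 268.5 mm.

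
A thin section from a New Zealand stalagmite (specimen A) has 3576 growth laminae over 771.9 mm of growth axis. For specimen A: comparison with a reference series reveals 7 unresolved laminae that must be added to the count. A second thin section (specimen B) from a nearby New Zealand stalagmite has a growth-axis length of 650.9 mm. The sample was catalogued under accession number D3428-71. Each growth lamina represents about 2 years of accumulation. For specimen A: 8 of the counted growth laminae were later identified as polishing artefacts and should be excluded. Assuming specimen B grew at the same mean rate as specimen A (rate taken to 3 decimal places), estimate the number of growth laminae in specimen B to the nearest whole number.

3013 growth laminae

Specimen A: correcting the raw count gives 3576 − 8 + 7 = 3575 true growth laminae.
Specimen A: at 2 years per growth lamina, 3575 × 2 = 7150 years.
A: 771.9 mm over 7150 years gives 771.9 / 7150 ≈ 0.108 mm/yr.
B spans 650.9 / 0.108 = 6026.85 years; at 2 years per growth lamina that is 6026.85 / 2 ≈ 3013 growth laminae.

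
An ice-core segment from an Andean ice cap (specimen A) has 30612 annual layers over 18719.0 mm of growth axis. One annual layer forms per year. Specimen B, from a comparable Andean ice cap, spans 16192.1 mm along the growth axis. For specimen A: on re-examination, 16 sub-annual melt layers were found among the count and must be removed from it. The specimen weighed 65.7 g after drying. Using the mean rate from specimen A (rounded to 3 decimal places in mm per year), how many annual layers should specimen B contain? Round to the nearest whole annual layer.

26458 annual layers

Specimen A: after corrections the count is 30612 − 16 = 30596 annual layers.
A: Mean rate = 18719.0 mm / 30596 years ≈ 0.612 mm/year.
Specimen B: 16192.1 mm / 0.612 mm per year = 26457.68 years ≈ 26458 annual layers.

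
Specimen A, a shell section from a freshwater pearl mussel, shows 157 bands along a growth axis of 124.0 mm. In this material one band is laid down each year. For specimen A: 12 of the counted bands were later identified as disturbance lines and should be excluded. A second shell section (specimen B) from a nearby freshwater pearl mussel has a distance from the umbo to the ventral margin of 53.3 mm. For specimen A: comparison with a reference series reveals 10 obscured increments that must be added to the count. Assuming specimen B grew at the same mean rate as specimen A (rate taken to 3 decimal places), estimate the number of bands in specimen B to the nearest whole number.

67 bands

Specimen A: correcting the raw count gives 157 − 12 + 10 = 155 true bands.
A: Mean rate = 124.0 mm / 155 years ≈ 0.800 mm/yr.
Specimen B: 53.3 mm / 0.800 mm per year = 66.62 years ≈ 67 bands.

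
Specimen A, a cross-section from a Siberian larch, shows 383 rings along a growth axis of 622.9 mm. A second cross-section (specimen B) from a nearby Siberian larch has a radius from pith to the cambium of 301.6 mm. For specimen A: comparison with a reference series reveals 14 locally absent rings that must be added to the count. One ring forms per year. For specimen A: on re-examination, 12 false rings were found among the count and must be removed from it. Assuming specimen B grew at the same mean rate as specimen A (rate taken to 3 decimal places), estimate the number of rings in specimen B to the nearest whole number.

186 rings

Specimen A: after corrections the count is 383 − 12 + 14 = 385 rings.
A: 622.9 mm over 385 years gives 622.9 / 385 ≈ 1.618 mm/yr.
For B, 301.6 / 1.618 = 186.40 years ≈ 186 rings.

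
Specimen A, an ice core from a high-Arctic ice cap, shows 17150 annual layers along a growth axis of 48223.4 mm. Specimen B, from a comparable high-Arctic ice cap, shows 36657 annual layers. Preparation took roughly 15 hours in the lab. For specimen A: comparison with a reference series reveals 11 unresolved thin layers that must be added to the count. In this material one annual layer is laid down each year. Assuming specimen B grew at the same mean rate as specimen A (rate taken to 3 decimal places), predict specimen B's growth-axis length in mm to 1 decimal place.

Specimen A: adjusted count: 17150 + 11 = 17161 annual layers.
A: Extension rate ≈ 48223.4 / 17161 = 2.810 mm per year.
B's length ≈ 2.810 × 36657 = 103006.2 mm.

103006.2 mm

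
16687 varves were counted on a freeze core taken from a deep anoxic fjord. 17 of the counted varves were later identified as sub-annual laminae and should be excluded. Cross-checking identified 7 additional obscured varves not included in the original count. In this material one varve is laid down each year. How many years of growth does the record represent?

16677 yr

True varve count = 16687 − 17 + 7 = 16677.
With a one-to-one varve periodicity this is 16677 years.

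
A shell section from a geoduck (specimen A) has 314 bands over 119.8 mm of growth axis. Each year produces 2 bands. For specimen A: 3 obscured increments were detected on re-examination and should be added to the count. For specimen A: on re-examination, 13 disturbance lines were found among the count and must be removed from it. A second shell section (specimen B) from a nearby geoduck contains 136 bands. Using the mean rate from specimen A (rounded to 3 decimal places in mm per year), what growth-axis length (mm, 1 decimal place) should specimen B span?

Specimen A: adjusted count: 314 − 13 + 3 = 304 bands.
Specimen A: dividing by 2 bands per year: 304 / 2 = 152 years.
A: 119.8 mm over 152 years gives 119.8 / 152 ≈ 0.788 mm/yr.
Specimen B: 136 bands at 2 per year is 136 / 2 = 68 years. Length of B = 0.788 × 68 = 53.6 mm.

53.6 mm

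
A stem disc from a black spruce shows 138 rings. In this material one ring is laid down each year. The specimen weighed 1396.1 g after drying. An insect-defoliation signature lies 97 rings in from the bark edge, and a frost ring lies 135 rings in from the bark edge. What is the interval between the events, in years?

38 yr

The two markers are separated by 135 − 97 = 38 rings.
At one ring per year, 38 years elapsed between them.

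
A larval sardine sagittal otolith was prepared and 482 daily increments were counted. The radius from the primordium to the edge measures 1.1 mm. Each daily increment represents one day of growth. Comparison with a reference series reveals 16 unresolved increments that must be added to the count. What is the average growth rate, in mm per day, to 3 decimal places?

After corrections the count is 482 + 16 = 498 daily increments.
1.1 mm over 498 days gives 1.1 / 498 ≈ 0.002 mm per day.

0.002 mm per day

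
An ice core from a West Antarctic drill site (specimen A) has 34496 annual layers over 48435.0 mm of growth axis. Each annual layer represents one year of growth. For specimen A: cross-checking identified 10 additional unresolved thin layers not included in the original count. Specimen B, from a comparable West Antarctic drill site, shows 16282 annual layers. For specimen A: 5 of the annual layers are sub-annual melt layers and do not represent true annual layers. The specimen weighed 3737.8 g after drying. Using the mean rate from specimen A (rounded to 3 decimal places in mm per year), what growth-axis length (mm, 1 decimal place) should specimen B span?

22859.9 mm

Specimen A: correcting the raw count gives 34496 − 5 + 10 = 34501 true annual layers.
A: Mean rate = 48435.0 mm / 34501 years ≈ 1.404 mm per year.
Length of B = 1.404 × 16282 = 22859.9 mm.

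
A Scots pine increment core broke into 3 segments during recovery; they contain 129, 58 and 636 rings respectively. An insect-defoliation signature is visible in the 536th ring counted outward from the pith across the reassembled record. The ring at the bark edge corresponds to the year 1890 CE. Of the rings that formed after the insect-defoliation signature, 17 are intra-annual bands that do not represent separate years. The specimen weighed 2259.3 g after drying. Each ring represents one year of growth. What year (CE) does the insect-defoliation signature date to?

1620 CE

Total rings = 129 + 58 + 636 = 823.
The insect-defoliation signature sits at ring 536 from the pith, so 823 − 536 = 287 rings formed after it.
287 − 17 false = 270 true rings after the insect-defoliation signature.
1890 − 270 = 1620 CE.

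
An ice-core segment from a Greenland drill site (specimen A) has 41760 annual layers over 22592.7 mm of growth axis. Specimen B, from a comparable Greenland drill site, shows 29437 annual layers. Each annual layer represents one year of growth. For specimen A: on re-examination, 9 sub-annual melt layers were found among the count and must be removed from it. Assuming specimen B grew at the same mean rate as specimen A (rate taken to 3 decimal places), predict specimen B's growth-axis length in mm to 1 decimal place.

15925.4 mm

Specimen A: after corrections the count is 41760 − 9 = 41751 annual layers.
A: 22592.7 mm over 41751 years gives 22592.7 / 41751 ≈ 0.541 mm per year.
Length of B = 0.541 × 29437 = 15925.4 mm.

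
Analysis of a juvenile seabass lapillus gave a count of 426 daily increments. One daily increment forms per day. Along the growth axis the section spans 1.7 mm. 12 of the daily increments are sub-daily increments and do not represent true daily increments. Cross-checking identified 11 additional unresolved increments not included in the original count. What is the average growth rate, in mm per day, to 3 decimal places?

After corrections the count is 426 − 12 + 11 = 425 daily increments.
1.7 mm over 425 days gives 1.7 / 425 ≈ 0.004 mm per day.

0.004 mm per day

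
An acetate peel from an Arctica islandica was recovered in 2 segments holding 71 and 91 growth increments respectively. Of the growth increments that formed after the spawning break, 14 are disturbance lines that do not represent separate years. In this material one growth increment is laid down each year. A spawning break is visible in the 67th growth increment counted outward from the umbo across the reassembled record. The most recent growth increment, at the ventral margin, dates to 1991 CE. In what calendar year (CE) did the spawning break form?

1910 CE

Total growth increments = 71 + 91 = 162.
Between growth increment 67 and the ventral margin there are 162 − 67 = 95 growth increments.
Excluding 14 false growth increments: 95 − 14 = 81.
The growth increment at the ventral margin is 1991 CE, so the spawning break dates to 1991 − 81 = 1910 CE.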